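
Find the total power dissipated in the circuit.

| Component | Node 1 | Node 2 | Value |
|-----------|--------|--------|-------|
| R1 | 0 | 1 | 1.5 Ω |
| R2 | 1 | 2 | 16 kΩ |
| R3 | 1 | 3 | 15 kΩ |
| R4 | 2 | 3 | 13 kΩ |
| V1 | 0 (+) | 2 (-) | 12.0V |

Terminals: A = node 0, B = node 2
Nodal analysis, taking node 2 as the 0 V reference.
Source V1 fixes V_0 = 12 V.
KCL at each unknown node (sum of currents leaving = 0; resistances in Ω):
  Node 1: (V_1 - 12)/1.5 + (V_1 - 0)/16000 + (V_1 - V_3)/15000 = 0
  Node 3: (V_3 - V_1)/15000 + (V_3 - 0)/13000 = 0
Collecting terms (coefficients in siemens):
  0.6668·V_1 - 0.00006667·V_3 = 8
  0.0001436·V_3 - 0.00006667·V_1 = 0
Determinant D = (0.6668)(0.0001436) - (-0.00006667)(-0.00006667) = 0.00009574
V_1 = [(8)(0.0001436) - (-0.00006667)(0)]/D = 12 V
V_3 = [(0.6668)(0) - (8)(-0.00006667)]/D = 5.571 V
Power in each resistor, P = (ΔV)²/R:
  P_R1 = (12 - 12)²/1.5 = 0.000002083 W
  P_R2 = (12 - 0)²/16000 = 0.008997 W
  P_R3 = (12 - 5.571)²/15000 = 0.002754 W
  P_R4 = (0 - 5.571)²/13000 = 0.002387 W
P_total = P_R1 + P_R2 + P_R3 + P_R4 = 0.01414 W

Final answer: 0.01414 W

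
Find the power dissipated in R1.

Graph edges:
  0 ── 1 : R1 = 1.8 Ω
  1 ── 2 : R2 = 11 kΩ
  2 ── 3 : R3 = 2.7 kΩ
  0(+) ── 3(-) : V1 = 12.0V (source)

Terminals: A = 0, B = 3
Nodal analysis, taking node 3 as the 0 V reference.
Source V1 fixes V_0 = 12 V.
KCL at each unknown node (sum of currents leaving = 0; resistances in Ω):
  Node 1: (V_1 - 12)/1.8 + (V_1 - V_2)/11000 = 0
  Node 2: (V_2 - V_1)/11000 + (V_2 - 0)/2700 = 0
Collecting terms (coefficients in siemens):
  0.5556·V_1 - 0.00009091·V_2 = 6.667
  0.0004613·V_2 - 0.00009091·V_1 = 0
Determinant D = (0.5556)(0.0004613) - (-0.00009091)(-0.00009091) = 0.0002563
V_1 = [(6.667)(0.0004613) - (-0.00009091)(0)]/D = 12 V
V_2 = [(0.5556)(0) - (6.667)(-0.00009091)]/D = 2.365 V
I_R1 = (V_0 - V_1)/R1 = (12 - 12)/1.8 = 0.0008758 A
P_R1 = I_R1² × R1 = (0.0008758)² × 1.8 = 0.000001381 W

Final answer: 1.381e-06 W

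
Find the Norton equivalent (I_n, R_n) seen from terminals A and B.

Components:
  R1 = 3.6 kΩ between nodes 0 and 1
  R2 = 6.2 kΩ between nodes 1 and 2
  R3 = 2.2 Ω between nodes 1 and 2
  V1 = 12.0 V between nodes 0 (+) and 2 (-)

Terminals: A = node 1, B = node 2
Find the Thévenin equivalent first; then I_n = V_th/R_th and R_n = R_th.
Step 1 — V_th is the open-circuit voltage V_A - V_B (nothing connected across the terminals).
Nodal analysis, taking node 2 as the 0 V reference.
Source V1 fixes V_0 = 12 V.
KCL at each unknown node (sum of currents leaving = 0; resistances in Ω):
  Node 1: (V_1 - 12)/3600 + (V_1 - 0)/6200 + (V_1 - 0)/2.2 = 0
Collecting terms: 0.455 × V_1 = 0.003333  =>  V_1 = 0.007326 V
V_th = V_1 - V_2 = 0.007326 - 0 = 0.007326 V
Step 2 — R_th: zero the source — replace V1 by a short circuit (node 2 merges into node 0) — and find the resistance seen between A (node 1) and B (node 0).
Reduce the network between node 1 (A) and node 0 (B) by series/parallel combination:
  Rp1 = R1 ‖ R2 ‖ R3 (parallel, all between nodes 0 and 1) = 1/(1/3600 + 1/6200 + 1/2.2) = 2.198 Ω
R_th = 2.198 Ω
I_n = V_th/R_th = 0.007326/2.198 = 0.003333 A, and R_n = R_th = 2.198 Ω

Final answer: I_n = 0.003333 A, R_n = 2.198 Ω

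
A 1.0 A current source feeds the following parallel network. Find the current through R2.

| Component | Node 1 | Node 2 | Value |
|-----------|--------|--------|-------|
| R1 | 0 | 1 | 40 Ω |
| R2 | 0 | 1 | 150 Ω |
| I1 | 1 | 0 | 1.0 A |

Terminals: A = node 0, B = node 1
All resistors sit directly between nodes 0 and 1, so they are in parallel and share one voltage V; the full source current 1 A splits among them.
1/R_par = 1/40 + 1/150 = 0.03167 S  =>  R_par = 31.58 Ω
V = I × R_par = 1 × 31.58 = 31.58 V
I_R2 = V/R2 = 31.58/150 = 0.2105 A

Final answer: 0.2105 A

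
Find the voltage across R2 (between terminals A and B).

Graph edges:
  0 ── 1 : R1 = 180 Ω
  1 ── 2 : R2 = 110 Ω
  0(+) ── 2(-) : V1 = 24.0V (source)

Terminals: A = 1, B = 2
R1 and R2 are in series across V1 (node 0 → node 1 → node 2), and the output A–B is taken across R2, so this is a voltage divider.
Series current: I = V1/(R1 + R2) = 24/(180 + 110) = 24/290 = 0.08276 A
V_R2 = I × R2 = V1 × R2/(R1 + R2) = 24 × 110/290 = 9.103 V

Final answer: 9.103 V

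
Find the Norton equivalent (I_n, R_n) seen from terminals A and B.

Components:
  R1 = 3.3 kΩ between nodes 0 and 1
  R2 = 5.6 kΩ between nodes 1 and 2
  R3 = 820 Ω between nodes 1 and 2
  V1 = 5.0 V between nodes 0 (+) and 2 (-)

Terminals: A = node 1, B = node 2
Find the Thévenin equivalent first; then I_n = V_th/R_th and R_n = R_th.
Step 1 — V_th is the open-circuit voltage V_A - V_B (nothing connected across the terminals).
Nodal analysis, taking node 2 as the 0 V reference.
Source V1 fixes V_0 = 5 V.
KCL at each unknown node (sum of currents leaving = 0; resistances in Ω):
  Node 1: (V_1 - 5)/3300 + (V_1 - 0)/5600 + (V_1 - 0)/820 = 0
Collecting terms: 0.001701 × V_1 = 0.001515  =>  V_1 = 0.8907 V
V_th = V_1 - V_2 = 0.8907 - 0 = 0.8907 V
Step 2 — R_th: zero the source — replace V1 by a short circuit (node 2 merges into node 0) — and find the resistance seen between A (node 1) and B (node 0).
Reduce the network between node 1 (A) and node 0 (B) by series/parallel combination:
  Rp1 = R1 ‖ R2 ‖ R3 (parallel, all between nodes 0 and 1) = 1/(1/3300 + 1/5600 + 1/820) = 587.9 Ω
R_th = 587.9 Ω
I_n = V_th/R_th = 0.8907/587.9 = 0.001515 A, and R_n = R_th = 587.9 Ω

Final answer: I_n = 0.001515 A, R_n = 587.9 Ω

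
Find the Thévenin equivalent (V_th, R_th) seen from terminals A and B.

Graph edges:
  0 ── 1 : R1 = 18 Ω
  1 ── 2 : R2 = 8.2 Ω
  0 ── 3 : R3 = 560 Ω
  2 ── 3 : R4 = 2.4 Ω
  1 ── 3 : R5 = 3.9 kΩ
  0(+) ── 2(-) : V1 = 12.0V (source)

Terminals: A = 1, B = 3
Step 1 — V_th is the open-circuit voltage V_A - V_B (nothing connected across the terminals).
Nodal analysis, taking node 2 as the 0 V reference.
Source V1 fixes V_0 = 12 V.
KCL at each unknown node (sum of currents leaving = 0; resistances in Ω):
  Node 1: (V_1 - 12)/18 + (V_1 - 0)/8.2 + (V_1 - V_3)/3900 = 0
  Node 3: (V_3 - 12)/560 + (V_3 - 0)/2.4 + (V_3 - V_1)/3900 = 0
Collecting terms (coefficients in siemens):
  0.1778·V_1 - 0.0002564·V_3 = 0.6667
  0.4187·V_3 - 0.0002564·V_1 = 0.02143
Determinant D = (0.1778)(0.4187) - (-0.0002564)(-0.0002564) = 0.07443
V_1 = [(0.6667)(0.4187) - (-0.0002564)(0.02143)]/D = 3.75 V
V_3 = [(0.1778)(0.02143) - (0.6667)(-0.0002564)]/D = 0.05347 V
V_th = V_1 - V_3 = 3.75 - 0.05347 = 3.697 V
Step 2 — R_th: zero the source — replace V1 by a short circuit (node 2 merges into node 0) — and find the resistance seen between A (node 1) and B (node 3).
Reduce the network between node 1 (A) and node 3 (B) by series/parallel combination:
  Rp1 = R1 ‖ R2 (parallel, both between nodes 0 and 1) = 1/(1/18 + 1/8.2) = 5.634 Ω
  Rp2 = R3 ‖ R4 (parallel, both between nodes 0 and 3) = 1/(1/560 + 1/2.4) = 2.39 Ω
  Rs1 = Rp1 + Rp2 (series, joined only at node 0) = 5.634 + 2.39 = 8.023 Ω
  Rp3 = R5 ‖ Rs1 (parallel, both between nodes 1 and 3) = 1/(1/3900 + 1/8.023) = 8.007 Ω
R_th = 8.007 Ω

Final answer: V_th = 3.697 V, R_th = 8.007 Ω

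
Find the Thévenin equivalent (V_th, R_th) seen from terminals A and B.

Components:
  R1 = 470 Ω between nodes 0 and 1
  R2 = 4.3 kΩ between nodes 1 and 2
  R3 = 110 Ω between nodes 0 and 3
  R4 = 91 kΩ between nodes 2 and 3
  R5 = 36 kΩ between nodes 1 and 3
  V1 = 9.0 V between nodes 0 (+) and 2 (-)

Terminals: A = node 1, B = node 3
Step 1 — V_th is the open-circuit voltage V_A - V_B (nothing connected across the terminals).
Nodal analysis, taking node 2 as the 0 V reference.
Source V1 fixes V_0 = 9 V.
KCL at each unknown node (sum of currents leaving = 0; resistances in Ω):
  Node 1: (V_1 - 9)/470 + (V_1 - 0)/4300 + (V_1 - V_3)/36000 = 0
  Node 3: (V_3 - 9)/110 + (V_3 - 0)/91000 + (V_3 - V_1)/36000 = 0
Collecting terms (coefficients in siemens):
  0.002388·V_1 - 0.00002778·V_3 = 0.01915
  0.00913·V_3 - 0.00002778·V_1 = 0.08182
Determinant D = (0.002388)(0.00913) - (-0.00002778)(-0.00002778) = 0.0000218
V_1 = [(0.01915)(0.00913) - (-0.00002778)(0.08182)]/D = 8.123 V
V_3 = [(0.002388)(0.08182) - (0.01915)(-0.00002778)]/D = 8.986 V
V_th = V_1 - V_3 = 8.123 - 8.986 = -0.8631 V
Step 2 — R_th: zero the source — replace V1 by a short circuit (node 2 merges into node 0) — and find the resistance seen between A (node 1) and B (node 3).
Reduce the network between node 1 (A) and node 3 (B) by series/parallel combination:
  Rp1 = R1 ‖ R2 (parallel, both between nodes 0 and 1) = 1/(1/470 + 1/4300) = 423.7 Ω
  Rp2 = R3 ‖ R4 (parallel, both between nodes 0 and 3) = 1/(1/110 + 1/91000) = 109.9 Ω
  Rs1 = Rp1 + Rp2 (series, joined only at node 0) = 423.7 + 109.9 = 533.6 Ω
  Rp3 = R5 ‖ Rs1 (parallel, both between nodes 1 and 3) = 1/(1/36000 + 1/533.6) = 525.8 Ω
R_th = 525.8 Ω

Final answer: V_th = -0.8631 V, R_th = 525.8 Ω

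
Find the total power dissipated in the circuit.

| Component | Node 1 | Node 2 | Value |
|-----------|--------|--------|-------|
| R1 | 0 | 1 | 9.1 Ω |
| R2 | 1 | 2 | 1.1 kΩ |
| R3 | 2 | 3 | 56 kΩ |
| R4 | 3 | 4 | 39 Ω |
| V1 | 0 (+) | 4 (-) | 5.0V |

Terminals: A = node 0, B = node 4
Nodal analysis, taking node 4 as the 0 V reference.
Source V1 fixes V_0 = 5 V.
KCL at each unknown node (sum of currents leaving = 0; resistances in Ω):
  Node 1: (V_1 - 5)/9.1 + (V_1 - V_2)/1100 = 0
  Node 2: (V_2 - V_1)/1100 + (V_2 - V_3)/56000 = 0
  Node 3: (V_3 - V_2)/56000 + (V_3 - 0)/39 = 0
Collecting terms (coefficients in siemens):
  0.1108·V_1 - 0.0009091·V_2 = 0.5495
  0.0009269·V_2 - 0.0009091·V_1 - 0.00001786·V_3 = 0
  0.02566·V_3 - 0.00001786·V_2 = 0
Solving these 3 simultaneous equations (Gaussian elimination) gives:
  V_1 = 4.999 V, V_2 = 4.903 V, V_3 = 0.003412 V
Power in each resistor, P = (ΔV)²/R:
  P_R1 = (5 - 4.999)²/9.1 = 0.00000006966 W
  P_R2 = (4.999 - 4.903)²/1100 = 0.00000842 W
  P_R3 = (4.903 - 0.003412)²/56000 = 0.0004287 W
  P_R4 = (0.003412 - 0)²/39 = 0.0000002985 W
P_total = P_R1 + P_R2 + P_R3 + P_R4 = 0.0004375 W

Final answer: 0.0004375 W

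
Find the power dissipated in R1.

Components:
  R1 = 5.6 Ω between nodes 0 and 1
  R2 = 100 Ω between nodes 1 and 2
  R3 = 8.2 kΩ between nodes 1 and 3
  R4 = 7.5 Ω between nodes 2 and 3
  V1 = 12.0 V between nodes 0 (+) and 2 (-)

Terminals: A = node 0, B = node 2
Nodal analysis, taking node 2 as the 0 V reference.
Source V1 fixes V_0 = 12 V.
KCL at each unknown node (sum of currents leaving = 0; resistances in Ω):
  Node 1: (V_1 - 12)/5.6 + (V_1 - 0)/100 + (V_1 - V_3)/8200 = 0
  Node 3: (V_3 - V_1)/8200 + (V_3 - 0)/7.5 = 0
Collecting terms (coefficients in siemens):
  0.1887·V_1 - 0.000122·V_3 = 2.143
  0.1335·V_3 - 0.000122·V_1 = 0
Determinant D = (0.1887)(0.1335) - (-0.000122)(-0.000122) = 0.02518
V_1 = [(2.143)(0.1335) - (-0.000122)(0)]/D = 11.36 V
V_3 = [(0.1887)(0) - (2.143)(-0.000122)]/D = 0.01038 V
I_R1 = (V_0 - V_1)/R1 = (12 - 11.36)/5.6 = 0.1149 A
P_R1 = I_R1² × R1 = (0.1149)² × 5.6 = 0.07399 W

Final answer: 0.07399 W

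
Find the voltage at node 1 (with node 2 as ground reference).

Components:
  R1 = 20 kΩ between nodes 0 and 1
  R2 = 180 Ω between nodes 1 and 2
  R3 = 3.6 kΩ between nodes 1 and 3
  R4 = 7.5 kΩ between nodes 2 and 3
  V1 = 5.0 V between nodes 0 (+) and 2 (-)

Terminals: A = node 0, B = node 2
Nodal analysis, taking node 2 as the 0 V reference.
Source V1 fixes V_0 = 5 V.
KCL at each unknown node (sum of currents leaving = 0; resistances in Ω):
  Node 1: (V_1 - 5)/20000 + (V_1 - 0)/180 + (V_1 - V_3)/3600 = 0
  Node 3: (V_3 - V_1)/3600 + (V_3 - 0)/7500 = 0
Collecting terms (coefficients in siemens):
  0.005883·V_1 - 0.0002778·V_3 = 0.00025
  0.0004111·V_3 - 0.0002778·V_1 = 0
Determinant D = (0.005883)(0.0004111) - (-0.0002778)(-0.0002778) = 0.000002342
V_1 = [(0.00025)(0.0004111) - (-0.0002778)(0)]/D = 0.04389 V
V_3 = [(0.005883)(0) - (0.00025)(-0.0002778)]/D = 0.02966 V
The requested potential is V_1 = 0.04389 V.

Final answer: V_1 = 0.04389 V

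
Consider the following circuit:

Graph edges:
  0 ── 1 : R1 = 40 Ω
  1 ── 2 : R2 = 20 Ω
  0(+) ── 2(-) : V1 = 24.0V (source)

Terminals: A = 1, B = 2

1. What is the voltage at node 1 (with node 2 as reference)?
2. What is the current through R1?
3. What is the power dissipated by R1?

Nodal analysis, taking node 2 as the 0 V reference.
Source V1 fixes V_0 = 24 V.
KCL at each unknown node (sum of currents leaving = 0; resistances in Ω):
  Node 1: (V_1 - 24)/40 + (V_1 - 0)/20 = 0
Collecting terms: 0.075 × V_1 = 0.6  =>  V_1 = 8 V
Part 1:
  Read off the nodal solution: V_1 = 8 V
Part 2:
  I_R1 = (V_0 - V_1)/R1 = (24 - 8)/40 = 0.4 A
  Magnitude: I_R1 = 0.4 A
Part 3:
  I_R1 = (V_0 - V_1)/R1 = (24 - 8)/40 = 0.4 A
  P_R1 = I_R1² × R1 = (0.4)² × 40 = 6.4 W

Final answers:
1. V_1 = 8 V
2. I_R1 = 0.4 A
3. P_R1 = 6.4 W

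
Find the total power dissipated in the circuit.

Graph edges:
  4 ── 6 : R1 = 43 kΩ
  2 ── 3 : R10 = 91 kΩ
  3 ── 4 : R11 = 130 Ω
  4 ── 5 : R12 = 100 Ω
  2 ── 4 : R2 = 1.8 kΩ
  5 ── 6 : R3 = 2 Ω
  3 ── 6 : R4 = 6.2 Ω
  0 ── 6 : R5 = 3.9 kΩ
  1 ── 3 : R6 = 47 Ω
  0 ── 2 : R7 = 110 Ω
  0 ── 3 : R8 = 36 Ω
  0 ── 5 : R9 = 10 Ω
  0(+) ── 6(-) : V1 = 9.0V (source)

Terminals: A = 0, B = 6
Nodal analysis, taking node 6 as the 0 V reference.
Source V1 fixes V_0 = 9 V.
KCL at each unknown node (sum of currents leaving = 0; resistances in Ω):
  Node 1: (V_1 - V_3)/47 = 0
  Node 2: (V_2 - V_4)/1800 + (V_2 - 9)/110 + (V_2 - V_3)/91000 = 0
  Node 3: (V_3 - 0)/6.2 + (V_3 - V_1)/47 + (V_3 - 9)/36 + (V_3 - V_2)/91000 + (V_3 - V_4)/130 = 0
  Node 4: (V_4 - 0)/43000 + (V_4 - V_2)/1800 + (V_4 - V_3)/130 + (V_4 - V_5)/100 = 0
  Node 5: (V_5 - 0)/2 + (V_5 - 9)/10 + (V_5 - V_4)/100 = 0
Collecting terms (coefficients in siemens):
  0.02128·V_1 - 0.02128·V_3 = 0
  0.009657·V_2 - 0.00001099·V_3 - 0.0005556·V_4 = 0.08182
  0.218·V_3 - 0.02128·V_1 - 0.00001099·V_2 - 0.007692·V_4 = 0.25
  0.01827·V_4 - 0.0005556·V_2 - 0.007692·V_3 - 0.01·V_5 = 0
  0.61·V_5 - 0.01·V_4 = 0.9
Solving these 5 simultaneous equations (Gaussian elimination) gives:
  V_1 = 1.335 V, V_2 = 8.568 V, V_3 = 1.335 V, V_4 = 1.645 V
  V_5 = 1.502 V
Power in each resistor, P = (ΔV)²/R:
  P_R1 = (1.645 - 0)²/43000 = 0.00006293 W
  P_R2 = (8.568 - 1.645)²/1800 = 0.02663 W
  P_R3 = (1.502 - 0)²/2 = 1.129 W
  P_R4 = (1.335 - 0)²/6.2 = 0.2876 W
  P_R5 = (9 - 0)²/3900 = 0.02077 W
  P_R6 = (1.335 - 1.335)²/47 = 0 W
  P_R7 = (9 - 8.568)²/110 = 0.001695 W
  P_R8 = (9 - 1.335)²/36 = 1.632 W
  P_R9 = (9 - 1.502)²/10 = 5.621 W
  P_R10 = (8.568 - 1.335)²/91000 = 0.0005749 W
  P_R11 = (1.335 - 1.645)²/130 = 0.0007377 W
  P_R12 = (1.645 - 1.502)²/100 = 0.0002033 W
P_total = P_R1 + P_R2 + P_R3 + P_R4 + P_R5 + P_R6 + P_R7 + P_R8 + P_R9 + P_R10 + P_R11 + P_R12 = 8.72 W

Final answer: 8.72 W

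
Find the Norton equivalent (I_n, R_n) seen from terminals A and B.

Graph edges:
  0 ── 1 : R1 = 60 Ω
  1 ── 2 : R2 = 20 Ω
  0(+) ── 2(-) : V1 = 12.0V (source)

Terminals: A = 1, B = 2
Find the Thévenin equivalent first; then I_n = V_th/R_th and R_n = R_th.
Step 1 — V_th is the open-circuit voltage V_A - V_B (nothing connected across the terminals).
Nodal analysis, taking node 2 as the 0 V reference.
Source V1 fixes V_0 = 12 V.
KCL at each unknown node (sum of currents leaving = 0; resistances in Ω):
  Node 1: (V_1 - 12)/60 + (V_1 - 0)/20 = 0
Collecting terms: 0.06667 × V_1 = 0.2  =>  V_1 = 3 V
V_th = V_1 - V_2 = 3 - 0 = 3 V
Step 2 — R_th: zero the source — replace V1 by a short circuit (node 2 merges into node 0) — and find the resistance seen between A (node 1) and B (node 0).
Reduce the network between node 1 (A) and node 0 (B) by series/parallel combination:
  Rp1 = R1 ‖ R2 (parallel, both between nodes 0 and 1) = 1/(1/60 + 1/20) = 15 Ω
R_th = 15 Ω
I_n = V_th/R_th = 3/15 = 0.2 A, and R_n = R_th = 15 Ω

Final answer: I_n = 0.2 A, R_n = 15 Ω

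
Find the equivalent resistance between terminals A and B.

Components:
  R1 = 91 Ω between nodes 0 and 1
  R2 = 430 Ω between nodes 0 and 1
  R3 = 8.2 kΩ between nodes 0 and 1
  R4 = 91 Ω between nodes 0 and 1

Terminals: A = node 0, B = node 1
Reduce the network between node 0 (A) and node 1 (B) by series/parallel combination:
  Rp1 = R1 ‖ R2 ‖ R3 ‖ R4 (parallel, all between nodes 0 and 1) = 1/(1/91 + 1/430 + 1/8200 + 1/91) = 40.94 Ω
R_eq = 40.94 Ω

Final answer: 40.94 Ω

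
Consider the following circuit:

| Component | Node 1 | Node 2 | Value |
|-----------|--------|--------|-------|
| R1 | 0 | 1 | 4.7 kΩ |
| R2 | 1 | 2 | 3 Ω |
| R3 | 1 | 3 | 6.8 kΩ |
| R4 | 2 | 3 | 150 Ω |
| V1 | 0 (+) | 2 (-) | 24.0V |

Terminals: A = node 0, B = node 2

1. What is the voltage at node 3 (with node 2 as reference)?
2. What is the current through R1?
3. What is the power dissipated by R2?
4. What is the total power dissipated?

Nodal analysis, taking node 2 as the 0 V reference.
Source V1 fixes V_0 = 24 V.
KCL at each unknown node (sum of currents leaving = 0; resistances in Ω):
  Node 1: (V_1 - 24)/4700 + (V_1 - 0)/3 + (V_1 - V_3)/6800 = 0
  Node 3: (V_3 - V_1)/6800 + (V_3 - 0)/150 = 0
Collecting terms (coefficients in siemens):
  0.3337·V_1 - 0.0001471·V_3 = 0.005106
  0.006814·V_3 - 0.0001471·V_1 = 0
Determinant D = (0.3337)(0.006814) - (-0.0001471)(-0.0001471) = 0.002274
V_1 = [(0.005106)(0.006814) - (-0.0001471)(0)]/D = 0.0153 V
V_3 = [(0.3337)(0) - (0.005106)(-0.0001471)]/D = 0.0003303 V
Part 1:
  Read off the nodal solution: V_3 = 0.0003303 V
Part 2:
  I_R1 = (V_0 - V_1)/R1 = (24 - 0.0153)/4700 = 0.005103 A
  Magnitude: I_R1 = 0.005103 A
Part 3:
  I_R2 = (V_1 - V_2)/R2 = (0.0153 - 0)/3 = 0.005101 A
  P_R2 = I_R2² × R2 = (0.005101)² × 3 = 0.00007806 W
Part 4:
  Power in each resistor, P = (ΔV)²/R:
    P_R1 = (24 - 0.0153)²/4700 = 0.1224 W
    P_R2 = (0.0153 - 0)²/3 = 0.00007806 W
    P_R3 = (0.0153 - 0.0003303)²/6800 = 0.00000003297 W
    P_R4 = (0 - 0.0003303)²/150 = 0.0000000007272 W
  P_total = P_R1 + P_R2 + P_R3 + P_R4 = 0.1225 W

Final answers:
1. V_3 = 0.0003303 V
2. I_R1 = 0.005103 A
3. P_R2 = 7.806e-05 W
4. P_total = 0.1225 W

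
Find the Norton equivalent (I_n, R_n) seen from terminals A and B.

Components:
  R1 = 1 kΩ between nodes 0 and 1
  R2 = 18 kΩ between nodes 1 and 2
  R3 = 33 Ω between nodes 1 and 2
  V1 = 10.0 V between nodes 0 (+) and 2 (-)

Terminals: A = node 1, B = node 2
Find the Thévenin equivalent first; then I_n = V_th/R_th and R_n = R_th.
Step 1 — V_th is the open-circuit voltage V_A - V_B (nothing connected across the terminals).
Nodal analysis, taking node 2 as the 0 V reference.
Source V1 fixes V_0 = 10 V.
KCL at each unknown node (sum of currents leaving = 0; resistances in Ω):
  Node 1: (V_1 - 10)/1000 + (V_1 - 0)/18000 + (V_1 - 0)/33 = 0
Collecting terms: 0.03136 × V_1 = 0.01  =>  V_1 = 0.3189 V
V_th = V_1 - V_2 = 0.3189 - 0 = 0.3189 V
Step 2 — R_th: zero the source — replace V1 by a short circuit (node 2 merges into node 0) — and find the resistance seen between A (node 1) and B (node 0).
Reduce the network between node 1 (A) and node 0 (B) by series/parallel combination:
  Rp1 = R1 ‖ R2 ‖ R3 (parallel, all between nodes 0 and 1) = 1/(1/1000 + 1/18000 + 1/33) = 31.89 Ω
R_th = 31.89 Ω
I_n = V_th/R_th = 0.3189/31.89 = 0.01 A, and R_n = R_th = 31.89 Ω

Final answer: I_n = 0.01 A, R_n = 31.89 Ω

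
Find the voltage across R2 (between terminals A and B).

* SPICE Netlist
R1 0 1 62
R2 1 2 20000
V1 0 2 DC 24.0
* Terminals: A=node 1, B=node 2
R1 and R2 are in series across V1 (node 0 → node 1 → node 2), and the output A–B is taken across R2, so this is a voltage divider.
Series current: I = V1/(R1 + R2) = 24/(62 + 20000) = 24/20060 = 0.001196 A
V_R2 = I × R2 = V1 × R2/(R1 + R2) = 24 × 20000/20060 = 23.93 V

Final answer: 23.93 V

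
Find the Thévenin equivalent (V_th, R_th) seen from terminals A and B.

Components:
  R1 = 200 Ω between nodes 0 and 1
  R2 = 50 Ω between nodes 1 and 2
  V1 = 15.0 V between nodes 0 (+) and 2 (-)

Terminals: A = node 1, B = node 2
Step 1 — V_th is the open-circuit voltage V_A - V_B (nothing connected across the terminals).
Nodal analysis, taking node 2 as the 0 V reference.
Source V1 fixes V_0 = 15 V.
KCL at each unknown node (sum of currents leaving = 0; resistances in Ω):
  Node 1: (V_1 - 15)/200 + (V_1 - 0)/50 = 0
Collecting terms: 0.025 × V_1 = 0.075  =>  V_1 = 3 V
V_th = V_1 - V_2 = 3 - 0 = 3 V
Step 2 — R_th: zero the source — replace V1 by a short circuit (node 2 merges into node 0) — and find the resistance seen between A (node 1) and B (node 0).
Reduce the network between node 1 (A) and node 0 (B) by series/parallel combination:
  Rp1 = R1 ‖ R2 (parallel, both between nodes 0 and 1) = 1/(1/200 + 1/50) = 40 Ω
R_th = 40 Ω

Final answer: V_th = 3 V, R_th = 40 Ω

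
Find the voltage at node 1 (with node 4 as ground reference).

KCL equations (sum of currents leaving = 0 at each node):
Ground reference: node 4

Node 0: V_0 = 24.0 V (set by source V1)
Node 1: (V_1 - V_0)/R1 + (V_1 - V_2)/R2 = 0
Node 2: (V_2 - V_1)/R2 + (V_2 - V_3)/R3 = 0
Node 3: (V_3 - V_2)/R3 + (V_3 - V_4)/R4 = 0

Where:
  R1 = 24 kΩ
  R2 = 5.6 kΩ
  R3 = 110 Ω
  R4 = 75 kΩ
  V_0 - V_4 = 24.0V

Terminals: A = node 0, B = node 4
Nodal analysis, taking node 4 as the 0 V reference.
Source V1 fixes V_0 = 24 V.
KCL at each unknown node (sum of currents leaving = 0; resistances in Ω):
  Node 1: (V_1 - 24)/24000 + (V_1 - V_2)/5600 = 0
  Node 2: (V_2 - V_1)/5600 + (V_2 - V_3)/110 = 0
  Node 3: (V_3 - V_2)/110 + (V_3 - 0)/75000 = 0
Collecting terms (coefficients in siemens):
  0.0002202·V_1 - 0.0001786·V_2 = 0.001
  0.009269·V_2 - 0.0001786·V_1 - 0.009091·V_3 = 0
  0.009104·V_3 - 0.009091·V_2 = 0
Solving these 3 simultaneous equations (Gaussian elimination) gives:
  V_1 = 18.5 V, V_2 = 17.22 V, V_3 = 17.19 V
The requested potential is V_1 = 18.5 V.

Final answer: V_1 = 18.5 V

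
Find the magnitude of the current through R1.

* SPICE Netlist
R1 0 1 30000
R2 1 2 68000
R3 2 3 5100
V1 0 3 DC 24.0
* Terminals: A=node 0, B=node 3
Nodal analysis, taking node 3 as the 0 V reference.
Source V1 fixes V_0 = 24 V.
KCL at each unknown node (sum of currents leaving = 0; resistances in Ω):
  Node 1: (V_1 - 24)/30000 + (V_1 - V_2)/68000 = 0
  Node 2: (V_2 - V_1)/68000 + (V_2 - 0)/5100 = 0
Collecting terms (coefficients in siemens):
  0.00004804·V_1 - 0.00001471·V_2 = 0.0008
  0.0002108·V_2 - 0.00001471·V_1 = 0
Determinant D = (0.00004804)(0.0002108) - (-0.00001471)(-0.00001471) = 0.00000000991
V_1 = [(0.0008)(0.0002108) - (-0.00001471)(0)]/D = 17.02 V
V_2 = [(0.00004804)(0) - (0.0008)(-0.00001471)]/D = 1.187 V
I_R1 = (V_0 - V_1)/R1 = (24 - 17.02)/30000 = 0.0002328 A
|I_R1| = 0.0002328 A

Final answer: |I_R1| = 0.0002328 A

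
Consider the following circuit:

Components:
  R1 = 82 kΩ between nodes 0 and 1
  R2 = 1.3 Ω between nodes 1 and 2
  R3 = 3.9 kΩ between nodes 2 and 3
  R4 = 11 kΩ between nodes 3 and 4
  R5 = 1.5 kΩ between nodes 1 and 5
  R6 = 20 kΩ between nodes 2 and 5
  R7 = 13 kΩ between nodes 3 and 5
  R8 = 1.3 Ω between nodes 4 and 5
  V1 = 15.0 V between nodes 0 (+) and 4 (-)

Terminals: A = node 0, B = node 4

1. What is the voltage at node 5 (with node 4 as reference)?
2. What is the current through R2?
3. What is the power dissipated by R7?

Nodal analysis, taking node 4 as the 0 V reference.
Source V1 fixes V_0 = 15 V.
KCL at each unknown node (sum of currents leaving = 0; resistances in Ω):
  Node 1: (V_1 - 15)/82000 + (V_1 - V_2)/1.3 + (V_1 - V_5)/1500 = 0
  Node 2: (V_2 - V_1)/1.3 + (V_2 - V_3)/3900 + (V_2 - V_5)/20000 = 0
  Node 3: (V_3 - V_2)/3900 + (V_3 - 0)/11000 + (V_3 - V_5)/13000 = 0
  Node 5: (V_5 - V_1)/1500 + (V_5 - V_2)/20000 + (V_5 - V_3)/13000 + (V_5 - 0)/1.3 = 0
Collecting terms (coefficients in siemens):
  0.7699·V_1 - 0.7692·V_2 - 0.0006667·V_5 = 0.0001829
  0.7695·V_2 - 0.7692·V_1 - 0.0002564·V_3 - 0.00005·V_5 = 0
  0.0004242·V_3 - 0.0002564·V_2 - 0.00007692·V_5 = 0
  0.77·V_5 - 0.0006667·V_1 - 0.00005·V_2 - 0.00007692·V_3 = 0
Solving these 4 simultaneous equations (Gaussian elimination) gives:
  V_1 = 0.2205 V, V_2 = 0.2205 V, V_3 = 0.1333 V, V_5 = 0.0002186 V
Part 1:
  Read off the nodal solution: V_5 = 0.0002186 V
Part 2:
  I_R2 = (V_1 - V_2)/R2 = (0.2205 - 0.2205)/1.3 = 0.00003337 A
  Magnitude: I_R2 = 0.00003337 A
Part 3:
  I_R7 = (V_3 - V_5)/R7 = (0.1333 - 0.0002186)/13000 = 0.00001024 A
  P_R7 = I_R7² × R7 = (0.00001024)² × 13000 = 0.000001362 W

Final answers:
1. V_5 = 0.0002186 V
2. I_R2 = 3.337e-05 A
3. P_R7 = 1.362e-06 W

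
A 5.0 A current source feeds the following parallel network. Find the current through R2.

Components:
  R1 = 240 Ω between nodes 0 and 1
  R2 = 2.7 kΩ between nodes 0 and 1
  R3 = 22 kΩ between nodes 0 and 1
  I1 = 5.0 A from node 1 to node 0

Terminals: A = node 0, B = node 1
All resistors sit directly between nodes 0 and 1, so they are in parallel and share one voltage V; the full source current 5 A splits among them.
1/R_par = 1/240 + 1/2700 + 1/22000 = 0.004582 S  =>  R_par = 218.2 Ω
V = I × R_par = 5 × 218.2 = 1091 V
I_R2 = V/R2 = 1091/2700 = 0.4041 A

Final answer: 0.4041 A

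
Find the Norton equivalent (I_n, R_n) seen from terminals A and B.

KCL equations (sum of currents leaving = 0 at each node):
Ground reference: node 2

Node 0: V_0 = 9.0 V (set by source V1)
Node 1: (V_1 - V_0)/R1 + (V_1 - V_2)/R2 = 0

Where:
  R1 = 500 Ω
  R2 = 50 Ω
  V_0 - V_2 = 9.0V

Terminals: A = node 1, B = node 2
Find the Thévenin equivalent first; then I_n = V_th/R_th and R_n = R_th.
Step 1 — V_th is the open-circuit voltage V_A - V_B (nothing connected across the terminals).
Nodal analysis, taking node 2 as the 0 V reference.
Source V1 fixes V_0 = 9 V.
KCL at each unknown node (sum of currents leaving = 0; resistances in Ω):
  Node 1: (V_1 - 9)/500 + (V_1 - 0)/50 = 0
Collecting terms: 0.022 × V_1 = 0.018  =>  V_1 = 0.8182 V
V_th = V_1 - V_2 = 0.8182 - 0 = 0.8182 V
Step 2 — R_th: zero the source — replace V1 by a short circuit (node 2 merges into node 0) — and find the resistance seen between A (node 1) and B (node 0).
Reduce the network between node 1 (A) and node 0 (B) by series/parallel combination:
  Rp1 = R1 ‖ R2 (parallel, both between nodes 0 and 1) = 1/(1/500 + 1/50) = 45.45 Ω
R_th = 45.45 Ω
I_n = V_th/R_th = 0.8182/45.45 = 0.018 A, and R_n = R_th = 45.45 Ω

Final answer: I_n = 0.018 A, R_n = 45.45 Ω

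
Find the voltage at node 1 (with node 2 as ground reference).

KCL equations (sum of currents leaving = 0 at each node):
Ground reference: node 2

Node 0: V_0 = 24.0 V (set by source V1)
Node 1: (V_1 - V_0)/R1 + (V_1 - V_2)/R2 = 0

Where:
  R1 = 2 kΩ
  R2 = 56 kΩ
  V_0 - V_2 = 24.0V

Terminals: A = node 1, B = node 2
Nodal analysis, taking node 2 as the 0 V reference.
Source V1 fixes V_0 = 24 V.
KCL at each unknown node (sum of currents leaving = 0; resistances in Ω):
  Node 1: (V_1 - 24)/2000 + (V_1 - 0)/56000 = 0
Collecting terms: 0.0005179 × V_1 = 0.012  =>  V_1 = 23.17 V
The requested potential is V_1 = 23.17 V.

Final answer: V_1 = 23.17 V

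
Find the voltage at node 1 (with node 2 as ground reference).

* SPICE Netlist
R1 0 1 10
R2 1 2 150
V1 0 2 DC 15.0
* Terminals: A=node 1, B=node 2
Nodal analysis, taking node 2 as the 0 V reference.
Source V1 fixes V_0 = 15 V.
KCL at each unknown node (sum of currents leaving = 0; resistances in Ω):
  Node 1: (V_1 - 15)/10 + (V_1 - 0)/150 = 0
Collecting terms: 0.1067 × V_1 = 1.5  =>  V_1 = 14.06 V
The requested potential is V_1 = 14.06 V.

Final answer: V_1 = 14.06 V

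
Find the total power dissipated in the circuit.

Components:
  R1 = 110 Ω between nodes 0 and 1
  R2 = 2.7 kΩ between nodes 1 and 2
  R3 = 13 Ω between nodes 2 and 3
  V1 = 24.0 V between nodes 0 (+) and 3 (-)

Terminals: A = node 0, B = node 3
Nodal analysis, taking node 3 as the 0 V reference.
Source V1 fixes V_0 = 24 V.
KCL at each unknown node (sum of currents leaving = 0; resistances in Ω):
  Node 1: (V_1 - 24)/110 + (V_1 - V_2)/2700 = 0
  Node 2: (V_2 - V_1)/2700 + (V_2 - 0)/13 = 0
Collecting terms (coefficients in siemens):
  0.009461·V_1 - 0.0003704·V_2 = 0.2182
  0.07729·V_2 - 0.0003704·V_1 = 0
Determinant D = (0.009461)(0.07729) - (-0.0003704)(-0.0003704) = 0.0007312
V_1 = [(0.2182)(0.07729) - (-0.0003704)(0)]/D = 23.06 V
V_2 = [(0.009461)(0) - (0.2182)(-0.0003704)]/D = 0.1105 V
Power in each resistor, P = (ΔV)²/R:
  P_R1 = (24 - 23.06)²/110 = 0.00795 W
  P_R2 = (23.06 - 0.1105)²/2700 = 0.1951 W
  P_R3 = (0.1105 - 0)²/13 = 0.0009396 W
P_total = P_R1 + P_R2 + P_R3 = 0.204 W

Final answer: 0.204 W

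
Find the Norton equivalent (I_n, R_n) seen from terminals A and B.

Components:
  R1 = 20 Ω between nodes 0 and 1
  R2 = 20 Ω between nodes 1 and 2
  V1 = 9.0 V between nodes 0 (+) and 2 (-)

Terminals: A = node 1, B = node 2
Find the Thévenin equivalent first; then I_n = V_th/R_th and R_n = R_th.
Step 1 — V_th is the open-circuit voltage V_A - V_B (nothing connected across the terminals).
Nodal analysis, taking node 2 as the 0 V reference.
Source V1 fixes V_0 = 9 V.
KCL at each unknown node (sum of currents leaving = 0; resistances in Ω):
  Node 1: (V_1 - 9)/20 + (V_1 - 0)/20 = 0
Collecting terms: 0.1 × V_1 = 0.45  =>  V_1 = 4.5 V
V_th = V_1 - V_2 = 4.5 - 0 = 4.5 V
Step 2 — R_th: zero the source — replace V1 by a short circuit (node 2 merges into node 0) — and find the resistance seen between A (node 1) and B (node 0).
Reduce the network between node 1 (A) and node 0 (B) by series/parallel combination:
  Rp1 = R1 ‖ R2 (parallel, both between nodes 0 and 1) = 1/(1/20 + 1/20) = 10 Ω
R_th = 10 Ω
I_n = V_th/R_th = 4.5/10 = 0.45 A, and R_n = R_th = 10 Ω

Final answer: I_n = 0.45 A, R_n = 10 Ω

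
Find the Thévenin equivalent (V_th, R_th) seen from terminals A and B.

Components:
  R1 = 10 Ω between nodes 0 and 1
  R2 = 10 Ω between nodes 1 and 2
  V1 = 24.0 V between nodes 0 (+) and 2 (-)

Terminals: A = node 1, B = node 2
Step 1 — V_th is the open-circuit voltage V_A - V_B (nothing connected across the terminals).
Nodal analysis, taking node 2 as the 0 V reference.
Source V1 fixes V_0 = 24 V.
KCL at each unknown node (sum of currents leaving = 0; resistances in Ω):
  Node 1: (V_1 - 24)/10 + (V_1 - 0)/10 = 0
Collecting terms: 0.2 × V_1 = 2.4  =>  V_1 = 12 V
V_th = V_1 - V_2 = 12 - 0 = 12 V
Step 2 — R_th: zero the source — replace V1 by a short circuit (node 2 merges into node 0) — and find the resistance seen between A (node 1) and B (node 0).
Reduce the network between node 1 (A) and node 0 (B) by series/parallel combination:
  Rp1 = R1 ‖ R2 (parallel, both between nodes 0 and 1) = 1/(1/10 + 1/10) = 5 Ω
R_th = 5 Ω

Final answer: V_th = 12 V, R_th = 5 Ω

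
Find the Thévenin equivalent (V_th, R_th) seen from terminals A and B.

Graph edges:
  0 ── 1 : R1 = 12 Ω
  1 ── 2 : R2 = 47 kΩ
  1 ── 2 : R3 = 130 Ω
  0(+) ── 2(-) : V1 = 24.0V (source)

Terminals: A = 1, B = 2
Step 1 — V_th is the open-circuit voltage V_A - V_B (nothing connected across the terminals).
Nodal analysis, taking node 2 as the 0 V reference.
Source V1 fixes V_0 = 24 V.
KCL at each unknown node (sum of currents leaving = 0; resistances in Ω):
  Node 1: (V_1 - 24)/12 + (V_1 - 0)/47000 + (V_1 - 0)/130 = 0
Collecting terms: 0.09105 × V_1 = 2  =>  V_1 = 21.97 V
V_th = V_1 - V_2 = 21.97 - 0 = 21.97 V
Step 2 — R_th: zero the source — replace V1 by a short circuit (node 2 merges into node 0) — and find the resistance seen between A (node 1) and B (node 0).
Reduce the network between node 1 (A) and node 0 (B) by series/parallel combination:
  Rp1 = R1 ‖ R2 ‖ R3 (parallel, all between nodes 0 and 1) = 1/(1/12 + 1/47000 + 1/130) = 10.98 Ω
R_th = 10.98 Ω

Final answer: V_th = 21.97 V, R_th = 10.98 Ω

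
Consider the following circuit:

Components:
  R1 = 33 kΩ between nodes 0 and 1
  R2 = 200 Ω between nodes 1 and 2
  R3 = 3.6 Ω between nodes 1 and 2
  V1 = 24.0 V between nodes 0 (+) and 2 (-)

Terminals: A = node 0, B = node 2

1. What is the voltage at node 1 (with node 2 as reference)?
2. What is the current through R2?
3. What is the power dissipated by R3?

Nodal analysis, taking node 2 as the 0 V reference.
Source V1 fixes V_0 = 24 V.
KCL at each unknown node (sum of currents leaving = 0; resistances in Ω):
  Node 1: (V_1 - 24)/33000 + (V_1 - 0)/200 + (V_1 - 0)/3.6 = 0
Collecting terms: 0.2828 × V_1 = 0.0007273  =>  V_1 = 0.002572 V
Part 1:
  Read off the nodal solution: V_1 = 0.002572 V
Part 2:
  I_R2 = (V_1 - V_2)/R2 = (0.002572 - 0)/200 = 0.00001286 A
  Magnitude: I_R2 = 0.00001286 A
Part 3:
  I_R3 = (V_1 - V_2)/R3 = (0.002572 - 0)/3.6 = 0.0007143 A
  P_R3 = I_R3² × R3 = (0.0007143)² × 3.6 = 0.000001837 W

Final answers:
1. V_1 = 0.002572 V
2. I_R2 = 1.286e-05 A
3. P_R3 = 1.837e-06 W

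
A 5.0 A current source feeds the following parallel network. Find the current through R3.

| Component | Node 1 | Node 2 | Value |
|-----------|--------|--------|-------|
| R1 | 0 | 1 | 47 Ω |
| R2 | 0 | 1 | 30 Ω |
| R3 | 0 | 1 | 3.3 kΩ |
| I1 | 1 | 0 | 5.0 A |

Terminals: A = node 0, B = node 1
All resistors sit directly between nodes 0 and 1, so they are in parallel and share one voltage V; the full source current 5 A splits among them.
1/R_par = 1/47 + 1/30 + 1/3300 = 0.05491 S  =>  R_par = 18.21 Ω
V = I × R_par = 5 × 18.21 = 91.05 V
I_R3 = V/R3 = 91.05/3300 = 0.02759 A

Final answer: 0.02759 A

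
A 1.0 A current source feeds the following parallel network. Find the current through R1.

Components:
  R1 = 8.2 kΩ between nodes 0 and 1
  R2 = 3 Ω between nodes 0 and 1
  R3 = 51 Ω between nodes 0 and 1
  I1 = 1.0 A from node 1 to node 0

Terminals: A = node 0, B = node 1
All resistors sit directly between nodes 0 and 1, so they are in parallel and share one voltage V; the full source current 1 A splits among them.
1/R_par = 1/8200 + 1/3 + 1/51 = 0.3531 S  =>  R_par = 2.832 Ω
V = I × R_par = 1 × 2.832 = 2.832 V
I_R1 = V/R1 = 2.832/8200 = 0.0003454 A

Final answer: 0.0003454 A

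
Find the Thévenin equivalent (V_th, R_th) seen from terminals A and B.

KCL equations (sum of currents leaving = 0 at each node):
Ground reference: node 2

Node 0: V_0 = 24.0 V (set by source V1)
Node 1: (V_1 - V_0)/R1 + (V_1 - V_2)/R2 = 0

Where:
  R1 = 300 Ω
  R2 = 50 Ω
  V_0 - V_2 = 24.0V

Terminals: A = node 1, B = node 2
Step 1 — V_th is the open-circuit voltage V_A - V_B (nothing connected across the terminals).
Nodal analysis, taking node 2 as the 0 V reference.
Source V1 fixes V_0 = 24 V.
KCL at each unknown node (sum of currents leaving = 0; resistances in Ω):
  Node 1: (V_1 - 24)/300 + (V_1 - 0)/50 = 0
Collecting terms: 0.02333 × V_1 = 0.08  =>  V_1 = 3.429 V
V_th = V_1 - V_2 = 3.429 - 0 = 3.429 V
Step 2 — R_th: zero the source — replace V1 by a short circuit (node 2 merges into node 0) — and find the resistance seen between A (node 1) and B (node 0).
Reduce the network between node 1 (A) and node 0 (B) by series/parallel combination:
  Rp1 = R1 ‖ R2 (parallel, both between nodes 0 and 1) = 1/(1/300 + 1/50) = 42.86 Ω
R_th = 42.86 Ω

Final answer: V_th = 3.429 V, R_th = 42.86 Ω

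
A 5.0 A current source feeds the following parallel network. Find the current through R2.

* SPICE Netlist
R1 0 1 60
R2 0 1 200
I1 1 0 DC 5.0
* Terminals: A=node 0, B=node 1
All resistors sit directly between nodes 0 and 1, so they are in parallel and share one voltage V; the full source current 5 A splits among them.
1/R_par = 1/60 + 1/200 = 0.02167 S  =>  R_par = 46.15 Ω
V = I × R_par = 5 × 46.15 = 230.8 V
I_R2 = V/R2 = 230.8/200 = 1.154 A

Final answer: 1.154 A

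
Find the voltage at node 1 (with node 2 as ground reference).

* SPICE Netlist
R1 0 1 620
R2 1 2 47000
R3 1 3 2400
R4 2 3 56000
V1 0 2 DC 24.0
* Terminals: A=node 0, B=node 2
Nodal analysis, taking node 2 as the 0 V reference.
Source V1 fixes V_0 = 24 V.
KCL at each unknown node (sum of currents leaving = 0; resistances in Ω):
  Node 1: (V_1 - 24)/620 + (V_1 - 0)/47000 + (V_1 - V_3)/2400 = 0
  Node 3: (V_3 - V_1)/2400 + (V_3 - 0)/56000 = 0
Collecting terms (coefficients in siemens):
  0.002051·V_1 - 0.0004167·V_3 = 0.03871
  0.0004345·V_3 - 0.0004167·V_1 = 0
Determinant D = (0.002051)(0.0004345) - (-0.0004167)(-0.0004167) = 0.0000007175
V_1 = [(0.03871)(0.0004345) - (-0.0004167)(0)]/D = 23.44 V
V_3 = [(0.002051)(0) - (0.03871)(-0.0004167)]/D = 22.48 V
The requested potential is V_1 = 23.44 V.

Final answer: V_1 = 23.44 V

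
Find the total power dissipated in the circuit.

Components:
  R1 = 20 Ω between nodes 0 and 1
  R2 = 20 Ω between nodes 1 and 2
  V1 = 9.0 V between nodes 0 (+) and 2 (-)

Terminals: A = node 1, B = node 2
Nodal analysis, taking node 2 as the 0 V reference.
Source V1 fixes V_0 = 9 V.
KCL at each unknown node (sum of currents leaving = 0; resistances in Ω):
  Node 1: (V_1 - 9)/20 + (V_1 - 0)/20 = 0
Collecting terms: 0.1 × V_1 = 0.45  =>  V_1 = 4.5 V
Power in each resistor, P = (ΔV)²/R:
  P_R1 = (9 - 4.5)²/20 = 1.012 W
  P_R2 = (4.5 - 0)²/20 = 1.012 W
P_total = P_R1 + P_R2 = 2.025 W

Final answer: 2.025 W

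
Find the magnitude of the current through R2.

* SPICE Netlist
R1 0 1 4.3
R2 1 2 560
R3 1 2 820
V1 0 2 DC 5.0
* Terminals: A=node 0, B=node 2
Nodal analysis, taking node 2 as the 0 V reference.
Source V1 fixes V_0 = 5 V.
KCL at each unknown node (sum of currents leaving = 0; resistances in Ω):
  Node 1: (V_1 - 5)/4.3 + (V_1 - 0)/560 + (V_1 - 0)/820 = 0
Collecting terms: 0.2356 × V_1 = 1.163  =>  V_1 = 4.936 V
I_R2 = (V_1 - V_2)/R2 = (4.936 - 0)/560 = 0.008815 A
|I_R2| = 0.008815 A

Final answer: |I_R2| = 0.008815 A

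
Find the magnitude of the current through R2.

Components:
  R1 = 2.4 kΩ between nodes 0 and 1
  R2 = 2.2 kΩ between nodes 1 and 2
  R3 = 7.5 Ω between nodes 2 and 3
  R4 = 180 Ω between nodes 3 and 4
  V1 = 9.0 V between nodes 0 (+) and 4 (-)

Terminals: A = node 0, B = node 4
Nodal analysis, taking node 4 as the 0 V reference.
Source V1 fixes V_0 = 9 V.
KCL at each unknown node (sum of currents leaving = 0; resistances in Ω):
  Node 1: (V_1 - 9)/2400 + (V_1 - V_2)/2200 = 0
  Node 2: (V_2 - V_1)/2200 + (V_2 - V_3)/7.5 = 0
  Node 3: (V_3 - V_2)/7.5 + (V_3 - 0)/180 = 0
Collecting terms (coefficients in siemens):
  0.0008712·V_1 - 0.0004545·V_2 = 0.00375
  0.1338·V_2 - 0.0004545·V_1 - 0.1333·V_3 = 0
  0.1389·V_3 - 0.1333·V_2 = 0
Solving these 3 simultaneous equations (Gaussian elimination) gives:
  V_1 = 4.488 V, V_2 = 0.3525 V, V_3 = 0.3384 V
I_R2 = (V_1 - V_2)/R2 = (4.488 - 0.3525)/2200 = 0.00188 A
|I_R2| = 0.00188 A

Final answer: |I_R2| = 0.00188 A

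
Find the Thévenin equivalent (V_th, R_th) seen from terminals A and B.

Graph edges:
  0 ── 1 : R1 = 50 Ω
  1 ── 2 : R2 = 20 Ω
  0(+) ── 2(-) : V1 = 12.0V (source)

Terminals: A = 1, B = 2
Step 1 — V_th is the open-circuit voltage V_A - V_B (nothing connected across the terminals).
Nodal analysis, taking node 2 as the 0 V reference.
Source V1 fixes V_0 = 12 V.
KCL at each unknown node (sum of currents leaving = 0; resistances in Ω):
  Node 1: (V_1 - 12)/50 + (V_1 - 0)/20 = 0
Collecting terms: 0.07 × V_1 = 0.24  =>  V_1 = 3.429 V
V_th = V_1 - V_2 = 3.429 - 0 = 3.429 V
Step 2 — R_th: zero the source — replace V1 by a short circuit (node 2 merges into node 0) — and find the resistance seen between A (node 1) and B (node 0).
Reduce the network between node 1 (A) and node 0 (B) by series/parallel combination:
  Rp1 = R1 ‖ R2 (parallel, both between nodes 0 and 1) = 1/(1/50 + 1/20) = 14.29 Ω
R_th = 14.29 Ω

Final answer: V_th = 3.429 V, R_th = 14.29 Ω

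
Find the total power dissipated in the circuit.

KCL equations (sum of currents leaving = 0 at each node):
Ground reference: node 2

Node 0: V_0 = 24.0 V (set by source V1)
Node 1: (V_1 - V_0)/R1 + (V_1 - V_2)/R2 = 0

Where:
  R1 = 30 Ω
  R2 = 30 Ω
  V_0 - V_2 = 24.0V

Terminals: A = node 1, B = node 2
Nodal analysis, taking node 2 as the 0 V reference.
Source V1 fixes V_0 = 24 V.
KCL at each unknown node (sum of currents leaving = 0; resistances in Ω):
  Node 1: (V_1 - 24)/30 + (V_1 - 0)/30 = 0
Collecting terms: 0.06667 × V_1 = 0.8  =>  V_1 = 12 V
Power in each resistor, P = (ΔV)²/R:
  P_R1 = (24 - 12)²/30 = 4.8 W
  P_R2 = (12 - 0)²/30 = 4.8 W
P_total = P_R1 + P_R2 = 9.6 W

Final answer: 9.6 W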